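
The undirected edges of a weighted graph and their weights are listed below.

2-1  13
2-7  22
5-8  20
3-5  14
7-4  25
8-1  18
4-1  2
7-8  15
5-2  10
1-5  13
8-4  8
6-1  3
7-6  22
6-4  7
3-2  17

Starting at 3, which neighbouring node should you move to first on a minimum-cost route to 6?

Candidate routes:
3–5–1–4–6: 14+13+2+7 = 36
3–5–1–6: 14+13+3 = 30
3–2–1–6: 17+13+3 = 33
The minimum is 30 via 3–5–1–6.
So from 3 the first move is to 5.

5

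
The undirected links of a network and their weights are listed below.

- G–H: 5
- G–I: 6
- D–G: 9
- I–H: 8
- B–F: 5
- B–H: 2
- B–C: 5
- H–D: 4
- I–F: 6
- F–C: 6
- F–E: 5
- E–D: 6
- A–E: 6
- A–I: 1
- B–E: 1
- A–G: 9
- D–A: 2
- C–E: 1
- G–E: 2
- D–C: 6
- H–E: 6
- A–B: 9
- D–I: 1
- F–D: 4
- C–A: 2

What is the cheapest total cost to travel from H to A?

6

Enumerating some paths:
H → B → E → C → A: 2+1+1+2 = 6
H → B → E → A: 2+1+6 = 9
H → E → C → A: 6+1+2 = 9
H → B → C → A: 2+5+2 = 9
Cheapest is H → B → E → C → A at 6.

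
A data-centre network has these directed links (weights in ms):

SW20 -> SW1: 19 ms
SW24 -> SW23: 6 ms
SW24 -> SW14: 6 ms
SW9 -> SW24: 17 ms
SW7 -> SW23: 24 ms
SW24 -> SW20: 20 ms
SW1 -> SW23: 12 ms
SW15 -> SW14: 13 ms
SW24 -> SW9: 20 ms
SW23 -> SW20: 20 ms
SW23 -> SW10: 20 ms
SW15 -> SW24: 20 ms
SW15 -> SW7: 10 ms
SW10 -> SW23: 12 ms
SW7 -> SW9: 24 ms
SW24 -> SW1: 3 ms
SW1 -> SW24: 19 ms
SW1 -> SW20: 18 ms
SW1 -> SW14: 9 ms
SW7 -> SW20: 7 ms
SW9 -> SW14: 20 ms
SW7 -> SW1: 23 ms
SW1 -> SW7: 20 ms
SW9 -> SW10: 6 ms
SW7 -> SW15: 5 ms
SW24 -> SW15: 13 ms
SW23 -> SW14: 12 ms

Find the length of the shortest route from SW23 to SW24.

Enumerating some paths:
SW23–SW20–SW1–SW7–SW15–SW24: 20+19+20+5+20 = 84
SW23–SW20–SW1–SW24: 20+19+19 = 58
SW23–SW20–SW1–SW7–SW9–SW24: 20+19+20+24+17 = 100
Cheapest is SW23–SW20–SW1–SW24 at 58 ms.

58 ms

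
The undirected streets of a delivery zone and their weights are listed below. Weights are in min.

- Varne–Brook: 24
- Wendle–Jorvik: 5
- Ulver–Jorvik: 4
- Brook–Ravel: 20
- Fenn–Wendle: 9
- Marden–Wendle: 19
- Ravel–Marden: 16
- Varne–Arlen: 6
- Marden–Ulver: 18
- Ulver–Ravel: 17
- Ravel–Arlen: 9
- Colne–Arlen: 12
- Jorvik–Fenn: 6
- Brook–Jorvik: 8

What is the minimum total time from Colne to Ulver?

38 min

Enumerating some paths:
Colne–Arlen–Ravel–Brook–Jorvik–Ulver: 12+9+20+8+4 = 53
Colne–Arlen–Ravel–Ulver: 12+9+17 = 38
The minimum is 38 min via Colne–Arlen–Ravel–Ulver.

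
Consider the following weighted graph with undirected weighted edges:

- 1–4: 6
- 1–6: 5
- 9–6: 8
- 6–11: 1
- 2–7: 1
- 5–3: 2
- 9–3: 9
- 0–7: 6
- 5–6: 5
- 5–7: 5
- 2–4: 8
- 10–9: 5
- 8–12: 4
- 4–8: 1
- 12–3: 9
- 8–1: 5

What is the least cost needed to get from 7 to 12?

14

Enumerating some paths:
7–5–6–1–8–12: 5+5+5+5+4 = 24
7–5–3–12: 5+2+9 = 16
7–2–4–8–12: 1+8+1+4 = 14
Cheapest is 7–2–4–8–12 at 14.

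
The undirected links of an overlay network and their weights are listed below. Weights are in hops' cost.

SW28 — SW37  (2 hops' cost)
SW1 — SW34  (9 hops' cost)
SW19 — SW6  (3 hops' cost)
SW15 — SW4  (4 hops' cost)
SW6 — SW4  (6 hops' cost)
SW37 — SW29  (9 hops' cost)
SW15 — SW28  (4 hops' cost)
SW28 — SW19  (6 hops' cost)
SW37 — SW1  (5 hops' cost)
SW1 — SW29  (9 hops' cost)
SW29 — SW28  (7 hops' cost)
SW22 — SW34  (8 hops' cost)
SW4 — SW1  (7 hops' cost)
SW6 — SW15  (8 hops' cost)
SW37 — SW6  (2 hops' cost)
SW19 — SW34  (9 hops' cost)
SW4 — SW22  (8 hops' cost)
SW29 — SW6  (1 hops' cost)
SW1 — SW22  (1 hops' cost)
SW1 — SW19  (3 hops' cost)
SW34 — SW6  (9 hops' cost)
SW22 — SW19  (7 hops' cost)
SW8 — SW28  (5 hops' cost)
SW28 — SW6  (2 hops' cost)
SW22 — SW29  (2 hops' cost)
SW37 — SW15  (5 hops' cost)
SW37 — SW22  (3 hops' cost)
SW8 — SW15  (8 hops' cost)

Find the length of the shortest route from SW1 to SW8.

11 hops' cost

Settle nodes by increasing distance from SW1:
SW1: 0
SW22: 1  (via SW1)
SW19: 3  (via SW1)
SW29: 3  (via SW22)
SW37: 4  (via SW22)
SW6: 4  (via SW29)
SW28: 6  (via SW37)
SW4: 7  (via SW1)
SW15: 9  (via SW37)
SW34: 9  (via SW1)
SW8: 11  (via SW28)
Shortest route: SW1 → SW22 → SW37 → SW28 → SW8 = 11 hops' cost.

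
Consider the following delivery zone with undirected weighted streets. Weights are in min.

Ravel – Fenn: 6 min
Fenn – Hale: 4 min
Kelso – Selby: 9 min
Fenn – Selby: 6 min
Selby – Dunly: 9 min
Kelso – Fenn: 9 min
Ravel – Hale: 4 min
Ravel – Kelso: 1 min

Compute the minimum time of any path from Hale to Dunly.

19 min

Running Dijkstra from Hale:
Hale: 0
Fenn: 4  (via Hale)
Ravel: 4  (via Hale)
Kelso: 5  (via Ravel)
Selby: 10  (via Fenn)
Dunly: 19  (via Selby)
Shortest route: Hale–Fenn–Selby–Dunly = 19 min.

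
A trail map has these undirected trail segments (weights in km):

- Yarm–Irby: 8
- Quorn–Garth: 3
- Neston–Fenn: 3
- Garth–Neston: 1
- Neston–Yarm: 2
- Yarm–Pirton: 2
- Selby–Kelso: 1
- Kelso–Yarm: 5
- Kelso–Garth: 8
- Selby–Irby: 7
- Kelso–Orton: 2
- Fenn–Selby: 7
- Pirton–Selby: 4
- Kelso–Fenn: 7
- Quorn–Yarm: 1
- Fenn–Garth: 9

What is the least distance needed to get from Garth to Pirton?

5 km

Enumerating some paths:
Garth → Neston → Yarm → Pirton: 1+2+2 = 5
Garth → Quorn → Yarm → Pirton: 3+1+2 = 6
Cheapest is Garth → Neston → Yarm → Pirton at 5 km.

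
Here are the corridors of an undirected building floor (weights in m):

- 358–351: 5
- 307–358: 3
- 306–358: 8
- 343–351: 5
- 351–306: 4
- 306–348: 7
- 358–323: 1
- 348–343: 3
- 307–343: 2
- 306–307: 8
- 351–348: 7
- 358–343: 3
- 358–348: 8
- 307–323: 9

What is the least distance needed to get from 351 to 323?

Running Dijkstra from 351:
351: 0
306: 4  (via 351)
343: 5  (via 351)
358: 5  (via 351)
323: 6  (via 358)
Shortest route: 351 → 358 → 323 = 6 m.

6 m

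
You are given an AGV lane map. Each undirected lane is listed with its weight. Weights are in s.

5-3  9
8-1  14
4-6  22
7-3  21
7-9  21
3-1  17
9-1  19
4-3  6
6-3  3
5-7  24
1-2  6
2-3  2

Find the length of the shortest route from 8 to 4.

28 s

Shortest distances from 8:
8: 0
1: 14  (via 8)
2: 20  (via 1)
3: 22  (via 2)
6: 25  (via 3)
4: 28  (via 3)
Shortest route: 8–1–2–3–4 = 28 s.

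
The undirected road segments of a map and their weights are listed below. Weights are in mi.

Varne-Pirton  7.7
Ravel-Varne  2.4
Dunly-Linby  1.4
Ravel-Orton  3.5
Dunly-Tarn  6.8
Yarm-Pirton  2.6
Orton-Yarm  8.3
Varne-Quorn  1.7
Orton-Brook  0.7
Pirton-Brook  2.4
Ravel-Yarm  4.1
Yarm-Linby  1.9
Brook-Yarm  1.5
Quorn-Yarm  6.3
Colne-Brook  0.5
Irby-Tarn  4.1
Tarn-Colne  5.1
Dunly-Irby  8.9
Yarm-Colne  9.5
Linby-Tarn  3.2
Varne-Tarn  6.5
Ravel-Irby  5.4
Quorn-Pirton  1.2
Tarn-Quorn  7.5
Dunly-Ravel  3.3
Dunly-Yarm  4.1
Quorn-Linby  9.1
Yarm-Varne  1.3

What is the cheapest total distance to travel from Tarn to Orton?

Shortest distances from Tarn:
Tarn: 0
Linby: 3.2  (via Tarn)
Irby: 4.1  (via Tarn)
Dunly: 4.6  (via Linby)
Colne: 5.1  (via Tarn)
Yarm: 5.1  (via Linby)
Brook: 5.6  (via Colne)
Orton: 6.3  (via Brook)
Shortest route: Tarn → Colne → Brook → Orton = 6.3 mi.

6.3 mi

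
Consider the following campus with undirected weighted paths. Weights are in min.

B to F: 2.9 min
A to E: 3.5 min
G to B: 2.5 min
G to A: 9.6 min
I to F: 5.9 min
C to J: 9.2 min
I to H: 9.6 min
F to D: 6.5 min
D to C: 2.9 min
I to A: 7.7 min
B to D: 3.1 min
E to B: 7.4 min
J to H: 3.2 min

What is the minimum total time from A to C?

16.9 min

Compare a few routes:
A → I → F → D → C: 7.7+5.9+6.5+2.9 = 23
A → G → B → D → C: 9.6+2.5+3.1+2.9 = 18.1
A → E → B → D → C: 3.5+7.4+3.1+2.9 = 16.9
A → I → F → B → D → C: 7.7+5.9+2.9+3.1+2.9 = 22.5
The minimum is 16.9 min via A → E → B → D → C.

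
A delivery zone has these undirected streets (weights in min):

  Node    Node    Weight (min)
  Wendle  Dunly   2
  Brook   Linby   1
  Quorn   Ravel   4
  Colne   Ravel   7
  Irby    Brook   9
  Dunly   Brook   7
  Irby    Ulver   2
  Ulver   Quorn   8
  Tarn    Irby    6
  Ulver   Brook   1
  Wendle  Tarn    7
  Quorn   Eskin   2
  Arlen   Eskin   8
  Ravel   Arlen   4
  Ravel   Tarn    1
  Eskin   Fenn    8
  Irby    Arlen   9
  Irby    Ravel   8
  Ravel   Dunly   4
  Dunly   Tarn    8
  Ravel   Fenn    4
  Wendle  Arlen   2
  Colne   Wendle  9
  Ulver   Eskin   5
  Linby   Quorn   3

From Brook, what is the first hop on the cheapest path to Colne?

Compare a few routes:
Brook - Linby - Quorn - Ravel - Colne: 1+3+4+7 = 15
Brook - Ulver - Irby - Tarn - Ravel - Colne: 1+2+6+1+7 = 17
Cheapest is Brook - Linby - Quorn - Ravel - Colne at 15 min.
So from Brook the first move is to Linby.

Linby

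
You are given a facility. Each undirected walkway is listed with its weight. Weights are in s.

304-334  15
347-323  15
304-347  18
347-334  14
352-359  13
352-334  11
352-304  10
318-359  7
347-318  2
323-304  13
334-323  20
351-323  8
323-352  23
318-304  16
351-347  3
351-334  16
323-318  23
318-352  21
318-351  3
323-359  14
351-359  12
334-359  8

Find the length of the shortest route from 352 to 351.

Shortest distances from 352:
352: 0
304: 10  (via 352)
334: 11  (via 352)
359: 13  (via 352)
318: 20  (via 359)
347: 22  (via 318)
323: 23  (via 352)
351: 23  (via 318)
Shortest route: 352–359–318–351 = 23 s.

23 s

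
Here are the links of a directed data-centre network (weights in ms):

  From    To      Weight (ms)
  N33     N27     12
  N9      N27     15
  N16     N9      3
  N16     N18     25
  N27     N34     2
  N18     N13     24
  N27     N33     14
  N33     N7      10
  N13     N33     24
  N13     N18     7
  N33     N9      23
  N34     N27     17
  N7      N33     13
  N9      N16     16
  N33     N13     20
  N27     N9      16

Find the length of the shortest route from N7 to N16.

52 ms

Settle nodes by increasing distance from N7:
N7: 0
N33: 13  (via N7)
N27: 25  (via N33)
N34: 27  (via N27)
N13: 33  (via N33)
N9: 36  (via N33)
N18: 40  (via N13)
N16: 52  (via N9)
Shortest route: N7 → N33 → N9 → N16 = 52 ms.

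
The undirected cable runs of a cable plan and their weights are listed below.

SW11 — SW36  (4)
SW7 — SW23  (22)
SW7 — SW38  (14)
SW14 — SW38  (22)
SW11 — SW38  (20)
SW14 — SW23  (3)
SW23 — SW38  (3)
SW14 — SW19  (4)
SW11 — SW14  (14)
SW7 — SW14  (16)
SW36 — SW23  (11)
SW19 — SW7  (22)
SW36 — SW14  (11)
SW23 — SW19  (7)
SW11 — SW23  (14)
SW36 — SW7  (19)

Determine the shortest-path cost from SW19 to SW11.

18

Running Dijkstra from SW19:
SW19: 0
SW14: 4  (via SW19)
SW23: 7  (via SW19)
SW38: 10  (via SW23)
SW36: 15  (via SW14)
SW11: 18  (via SW14)
Shortest route: SW19–SW14–SW11 = 18.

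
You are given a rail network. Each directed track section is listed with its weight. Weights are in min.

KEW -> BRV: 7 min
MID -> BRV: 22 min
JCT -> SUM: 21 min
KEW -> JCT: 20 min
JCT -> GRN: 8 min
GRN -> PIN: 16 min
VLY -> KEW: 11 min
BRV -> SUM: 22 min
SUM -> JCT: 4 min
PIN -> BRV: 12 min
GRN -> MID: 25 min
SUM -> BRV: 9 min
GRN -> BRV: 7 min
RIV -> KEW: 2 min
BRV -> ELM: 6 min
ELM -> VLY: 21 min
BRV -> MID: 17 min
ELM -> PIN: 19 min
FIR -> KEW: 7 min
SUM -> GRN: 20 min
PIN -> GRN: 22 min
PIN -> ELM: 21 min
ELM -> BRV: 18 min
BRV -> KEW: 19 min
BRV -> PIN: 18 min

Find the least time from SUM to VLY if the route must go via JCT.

Shortest SUM→JCT: SUM–JCT = 4
Best JCT to VLY: JCT–GRN–BRV–ELM–VLY costing 42
Total via JCT: 4 + 42 = 46 min.

46 min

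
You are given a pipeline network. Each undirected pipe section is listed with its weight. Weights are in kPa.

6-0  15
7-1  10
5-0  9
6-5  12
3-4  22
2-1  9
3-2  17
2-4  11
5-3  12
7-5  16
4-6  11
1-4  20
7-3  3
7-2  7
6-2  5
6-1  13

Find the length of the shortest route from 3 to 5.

Enumerating some paths:
3 → 7 → 5: 3+16 = 19
3 → 5: 12 = 12
The minimum is 12 kPa via 3 → 5.

12 kPa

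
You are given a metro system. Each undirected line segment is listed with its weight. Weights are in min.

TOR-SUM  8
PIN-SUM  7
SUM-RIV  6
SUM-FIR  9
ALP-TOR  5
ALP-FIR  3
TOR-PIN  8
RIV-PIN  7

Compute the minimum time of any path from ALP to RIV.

18 min

Shortest distances from ALP:
ALP: 0
FIR: 3  (via ALP)
TOR: 5  (via ALP)
SUM: 12  (via FIR)
PIN: 13  (via TOR)
RIV: 18  (via SUM)
Shortest route: ALP–FIR–SUM–RIV = 18 min.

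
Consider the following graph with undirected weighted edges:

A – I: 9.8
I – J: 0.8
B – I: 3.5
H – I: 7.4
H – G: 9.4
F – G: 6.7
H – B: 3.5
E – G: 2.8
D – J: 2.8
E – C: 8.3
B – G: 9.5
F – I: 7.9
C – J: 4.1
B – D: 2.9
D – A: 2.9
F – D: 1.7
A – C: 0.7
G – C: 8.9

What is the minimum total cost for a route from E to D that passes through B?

15.2

Best E to B: E–G–B costing 12.3
Shortest B→D: B–D = 2.9
Total via B: 12.3 + 2.9 = 15.2.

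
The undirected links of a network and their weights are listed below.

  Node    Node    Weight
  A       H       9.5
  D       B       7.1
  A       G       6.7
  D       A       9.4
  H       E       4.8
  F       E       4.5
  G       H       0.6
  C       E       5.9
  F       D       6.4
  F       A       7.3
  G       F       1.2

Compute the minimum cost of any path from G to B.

14.7

Running Dijkstra from G:
G: 0
H: 0.6  (via G)
F: 1.2  (via G)
E: 5.4  (via H)
A: 6.7  (via G)
D: 7.6  (via F)
C: 11.3  (via E)
B: 14.7  (via D)
Shortest route: G → F → D → B = 14.7.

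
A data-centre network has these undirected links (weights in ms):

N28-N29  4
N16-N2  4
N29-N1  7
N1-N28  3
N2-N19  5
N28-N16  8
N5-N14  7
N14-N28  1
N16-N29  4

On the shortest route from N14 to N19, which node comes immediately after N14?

Candidate routes:
N14 - N28 - N1 - N29 - N16 - N2 - N19: 1+3+7+4+4+5 = 24
N14 - N28 - N16 - N2 - N19: 1+8+4+5 = 18
The minimum is 18 ms via N14 - N28 - N16 - N2 - N19.
So from N14 the first move is to N28.

N28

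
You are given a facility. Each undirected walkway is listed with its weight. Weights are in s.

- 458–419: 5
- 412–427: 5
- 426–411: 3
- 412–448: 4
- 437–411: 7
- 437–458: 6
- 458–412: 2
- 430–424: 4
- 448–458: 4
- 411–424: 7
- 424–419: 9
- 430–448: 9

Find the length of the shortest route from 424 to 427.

21 s

Running Dijkstra from 424:
424: 0
430: 4  (via 424)
411: 7  (via 424)
419: 9  (via 424)
426: 10  (via 411)
448: 13  (via 430)
437: 14  (via 411)
458: 14  (via 419)
412: 16  (via 458)
427: 21  (via 412)
Shortest route: 424 → 419 → 458 → 412 → 427 = 21 s.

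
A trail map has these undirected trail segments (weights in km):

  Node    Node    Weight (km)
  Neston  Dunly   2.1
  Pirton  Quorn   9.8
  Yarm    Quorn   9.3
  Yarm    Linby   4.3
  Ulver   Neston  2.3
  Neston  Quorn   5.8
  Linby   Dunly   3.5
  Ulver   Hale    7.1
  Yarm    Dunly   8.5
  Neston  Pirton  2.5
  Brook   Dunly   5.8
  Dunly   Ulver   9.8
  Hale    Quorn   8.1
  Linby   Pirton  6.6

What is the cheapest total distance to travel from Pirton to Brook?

Compare a few routes:
Pirton - Neston - Dunly - Brook: 2.5+2.1+5.8 = 10.4
Pirton - Neston - Ulver - Dunly - Brook: 2.5+2.3+9.8+5.8 = 20.4
Pirton - Linby - Dunly - Brook: 6.6+3.5+5.8 = 15.9
Pirton - Quorn - Neston - Dunly - Brook: 9.8+5.8+2.1+5.8 = 23.5
Cheapest is Pirton - Neston - Dunly - Brook at 10.4 km.

10.4 km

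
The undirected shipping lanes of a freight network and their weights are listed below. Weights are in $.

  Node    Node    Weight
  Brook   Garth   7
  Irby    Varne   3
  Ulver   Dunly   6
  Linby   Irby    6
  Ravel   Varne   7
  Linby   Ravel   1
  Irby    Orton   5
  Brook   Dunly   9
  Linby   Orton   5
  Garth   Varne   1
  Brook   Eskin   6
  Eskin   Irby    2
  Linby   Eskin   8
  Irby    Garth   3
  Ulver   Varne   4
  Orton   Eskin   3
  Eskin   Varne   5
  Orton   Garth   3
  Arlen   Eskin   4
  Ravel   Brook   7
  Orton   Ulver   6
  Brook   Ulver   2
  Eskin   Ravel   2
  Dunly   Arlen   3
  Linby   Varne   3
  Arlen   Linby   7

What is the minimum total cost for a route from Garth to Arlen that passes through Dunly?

$14

Shortest Garth→Dunly: Garth–Varne–Ulver–Dunly = 11
Shortest Dunly→Arlen: Dunly–Arlen = 3
Total via Dunly: 11 + 3 = $14.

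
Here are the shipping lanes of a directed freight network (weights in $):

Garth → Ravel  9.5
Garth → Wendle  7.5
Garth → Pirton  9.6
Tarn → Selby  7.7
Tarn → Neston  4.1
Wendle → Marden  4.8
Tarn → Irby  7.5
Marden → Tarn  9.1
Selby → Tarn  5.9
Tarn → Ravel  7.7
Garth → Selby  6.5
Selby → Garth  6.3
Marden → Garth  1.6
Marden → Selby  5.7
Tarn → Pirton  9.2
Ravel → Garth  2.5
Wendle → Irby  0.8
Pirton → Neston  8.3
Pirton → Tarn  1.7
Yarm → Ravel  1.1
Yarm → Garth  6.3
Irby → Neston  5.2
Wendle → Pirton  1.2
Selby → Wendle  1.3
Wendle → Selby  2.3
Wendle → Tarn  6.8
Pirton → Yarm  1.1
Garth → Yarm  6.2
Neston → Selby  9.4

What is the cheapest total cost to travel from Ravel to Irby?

$10.8

Running Dijkstra from Ravel:
Ravel: 0
Garth: 2.5  (via Ravel)
Yarm: 8.7  (via Garth)
Selby: 9  (via Garth)
Wendle: 10  (via Garth)
Irby: 10.8  (via Wendle)
Shortest route: Ravel → Garth → Wendle → Irby = $10.8.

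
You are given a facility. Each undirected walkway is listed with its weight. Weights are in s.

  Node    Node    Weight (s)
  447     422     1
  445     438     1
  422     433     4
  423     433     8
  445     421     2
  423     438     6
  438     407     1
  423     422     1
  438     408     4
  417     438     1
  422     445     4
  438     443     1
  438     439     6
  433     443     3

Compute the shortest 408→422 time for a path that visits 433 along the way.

12 s

Best 408 to 433: 408 → 438 → 443 → 433 costing 8
Shortest 433→422: 433 → 422 = 4
Total via 433: 8 + 4 = 12 s.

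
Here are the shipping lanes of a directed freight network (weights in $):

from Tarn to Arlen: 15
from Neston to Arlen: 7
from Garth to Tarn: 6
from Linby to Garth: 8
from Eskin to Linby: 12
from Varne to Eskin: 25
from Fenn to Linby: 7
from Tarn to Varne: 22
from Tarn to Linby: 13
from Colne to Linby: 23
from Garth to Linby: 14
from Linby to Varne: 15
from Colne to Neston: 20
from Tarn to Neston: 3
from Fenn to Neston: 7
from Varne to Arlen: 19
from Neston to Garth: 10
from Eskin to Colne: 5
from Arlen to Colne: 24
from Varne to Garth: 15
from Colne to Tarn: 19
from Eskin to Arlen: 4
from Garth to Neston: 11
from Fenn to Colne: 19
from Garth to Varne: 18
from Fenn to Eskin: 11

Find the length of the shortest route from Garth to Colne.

$40

Enumerating some paths:
Garth–Tarn–Neston–Arlen–Colne: 6+3+7+24 = 40
Garth–Neston–Arlen–Colne: 11+7+24 = 42
The minimum is $40 via Garth–Tarn–Neston–Arlen–Colne.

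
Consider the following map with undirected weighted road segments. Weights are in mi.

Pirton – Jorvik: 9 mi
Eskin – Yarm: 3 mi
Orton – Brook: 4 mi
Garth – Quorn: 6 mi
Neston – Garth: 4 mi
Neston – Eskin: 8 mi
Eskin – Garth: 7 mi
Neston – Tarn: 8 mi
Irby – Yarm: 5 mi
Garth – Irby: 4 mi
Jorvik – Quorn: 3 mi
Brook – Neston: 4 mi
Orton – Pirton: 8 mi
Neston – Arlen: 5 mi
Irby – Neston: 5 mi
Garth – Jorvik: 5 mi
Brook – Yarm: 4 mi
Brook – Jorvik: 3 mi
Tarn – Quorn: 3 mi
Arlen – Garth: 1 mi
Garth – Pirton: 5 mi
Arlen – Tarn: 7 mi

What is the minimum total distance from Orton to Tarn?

Compare a few routes:
Orton–Brook–Jorvik–Quorn–Tarn: 4+3+3+3 = 13
Orton–Brook–Neston–Tarn: 4+4+8 = 16
Cheapest is Orton–Brook–Jorvik–Quorn–Tarn at 13 mi.

13 mi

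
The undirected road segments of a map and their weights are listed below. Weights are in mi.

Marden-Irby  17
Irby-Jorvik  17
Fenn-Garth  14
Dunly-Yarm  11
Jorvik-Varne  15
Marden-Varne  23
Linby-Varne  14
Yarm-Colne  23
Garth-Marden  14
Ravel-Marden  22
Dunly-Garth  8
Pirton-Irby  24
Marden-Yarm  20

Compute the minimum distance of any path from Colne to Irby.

60 mi

Running Dijkstra from Colne:
Colne: 0
Yarm: 23  (via Colne)
Dunly: 34  (via Yarm)
Garth: 42  (via Dunly)
Marden: 43  (via Yarm)
Fenn: 56  (via Garth)
Irby: 60  (via Marden)
Shortest route: Colne → Yarm → Marden → Irby = 60 mi.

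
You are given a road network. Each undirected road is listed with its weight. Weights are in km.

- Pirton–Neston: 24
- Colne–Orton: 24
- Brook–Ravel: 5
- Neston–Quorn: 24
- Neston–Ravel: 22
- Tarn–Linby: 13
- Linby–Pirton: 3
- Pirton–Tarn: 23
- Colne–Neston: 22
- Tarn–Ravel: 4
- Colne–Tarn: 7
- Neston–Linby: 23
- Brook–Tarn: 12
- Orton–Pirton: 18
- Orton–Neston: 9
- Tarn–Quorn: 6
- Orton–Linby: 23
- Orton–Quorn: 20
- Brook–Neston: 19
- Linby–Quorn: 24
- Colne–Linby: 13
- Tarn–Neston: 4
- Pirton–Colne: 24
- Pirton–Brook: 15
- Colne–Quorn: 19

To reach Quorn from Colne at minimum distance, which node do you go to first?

Tarn

Compare a few routes:
Colne - Neston - Tarn - Quorn: 22+4+6 = 32
Colne - Tarn - Quorn: 7+6 = 13
Colne - Quorn: 19 = 19
Cheapest is Colne - Tarn - Quorn at 13 km.
So from Colne the first move is to Tarn.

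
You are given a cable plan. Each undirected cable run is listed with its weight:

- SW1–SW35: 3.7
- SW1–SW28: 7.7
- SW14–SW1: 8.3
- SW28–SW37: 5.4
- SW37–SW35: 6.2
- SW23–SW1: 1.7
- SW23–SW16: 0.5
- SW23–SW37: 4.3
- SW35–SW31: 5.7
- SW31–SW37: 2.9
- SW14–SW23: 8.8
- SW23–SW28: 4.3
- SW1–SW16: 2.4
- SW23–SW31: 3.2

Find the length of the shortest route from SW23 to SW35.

Candidate routes:
SW23 - SW1 - SW35: 1.7+3.7 = 5.4
SW23 - SW37 - SW35: 4.3+6.2 = 10.5
SW23 - SW31 - SW35: 3.2+5.7 = 8.9
SW23 - SW16 - SW1 - SW35: 0.5+2.4+3.7 = 6.6
The minimum is 5.4 via SW23 - SW1 - SW35.

5.4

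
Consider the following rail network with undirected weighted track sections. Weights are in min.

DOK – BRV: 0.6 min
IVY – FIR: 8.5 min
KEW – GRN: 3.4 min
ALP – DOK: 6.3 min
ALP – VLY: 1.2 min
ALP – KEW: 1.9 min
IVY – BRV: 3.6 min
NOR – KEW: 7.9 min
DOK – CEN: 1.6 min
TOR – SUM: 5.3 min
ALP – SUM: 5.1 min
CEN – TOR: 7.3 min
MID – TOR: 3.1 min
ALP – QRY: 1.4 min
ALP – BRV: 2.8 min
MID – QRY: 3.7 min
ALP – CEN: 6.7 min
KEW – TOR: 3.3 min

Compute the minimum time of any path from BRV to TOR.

Settle nodes by increasing distance from BRV:
BRV: 0
DOK: 0.6  (via BRV)
CEN: 2.2  (via DOK)
ALP: 2.8  (via BRV)
IVY: 3.6  (via BRV)
VLY: 4  (via ALP)
QRY: 4.2  (via ALP)
KEW: 4.7  (via ALP)
MID: 7.9  (via QRY)
SUM: 7.9  (via ALP)
TOR: 8  (via KEW)
Shortest route: BRV → ALP → KEW → TOR = 8 min.

8 min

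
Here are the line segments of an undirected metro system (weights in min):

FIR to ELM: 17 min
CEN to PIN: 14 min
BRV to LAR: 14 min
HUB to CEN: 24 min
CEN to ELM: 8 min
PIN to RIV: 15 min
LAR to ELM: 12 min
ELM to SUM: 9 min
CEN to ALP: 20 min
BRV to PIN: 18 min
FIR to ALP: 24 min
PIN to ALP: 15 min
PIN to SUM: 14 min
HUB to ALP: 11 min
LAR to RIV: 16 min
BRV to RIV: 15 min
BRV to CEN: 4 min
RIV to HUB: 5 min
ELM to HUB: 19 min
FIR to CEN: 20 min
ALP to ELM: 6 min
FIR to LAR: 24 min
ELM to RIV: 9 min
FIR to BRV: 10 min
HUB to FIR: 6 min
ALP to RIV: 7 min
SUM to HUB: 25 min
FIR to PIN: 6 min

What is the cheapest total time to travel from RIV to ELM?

Enumerating some paths:
RIV–ALP–ELM: 7+6 = 13
RIV–ELM: 9 = 9
RIV–HUB–ALP–ELM: 5+11+6 = 22
Cheapest is RIV–ELM at 9 min.

9 min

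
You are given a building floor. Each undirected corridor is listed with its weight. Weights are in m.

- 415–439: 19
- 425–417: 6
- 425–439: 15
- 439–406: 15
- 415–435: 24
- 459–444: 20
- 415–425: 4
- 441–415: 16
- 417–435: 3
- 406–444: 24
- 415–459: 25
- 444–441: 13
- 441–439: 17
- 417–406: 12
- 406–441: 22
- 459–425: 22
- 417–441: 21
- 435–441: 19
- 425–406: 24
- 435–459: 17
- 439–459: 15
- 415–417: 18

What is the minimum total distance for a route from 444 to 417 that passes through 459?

Best 444 to 459: 444–459 costing 20
Shortest 459→417: 459–435–417 = 20
Total via 459: 20 + 20 = 40 m.

40 m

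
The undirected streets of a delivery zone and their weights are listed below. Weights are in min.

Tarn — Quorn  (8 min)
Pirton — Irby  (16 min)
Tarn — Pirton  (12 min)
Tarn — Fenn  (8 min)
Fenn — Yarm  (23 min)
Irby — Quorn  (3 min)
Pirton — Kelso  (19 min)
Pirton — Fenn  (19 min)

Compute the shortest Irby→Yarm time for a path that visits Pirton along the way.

Best Irby to Pirton: Irby–Pirton costing 16
Best Pirton to Yarm: Pirton–Fenn–Yarm costing 42
Total via Pirton: 16 + 42 = 58 min.

58 min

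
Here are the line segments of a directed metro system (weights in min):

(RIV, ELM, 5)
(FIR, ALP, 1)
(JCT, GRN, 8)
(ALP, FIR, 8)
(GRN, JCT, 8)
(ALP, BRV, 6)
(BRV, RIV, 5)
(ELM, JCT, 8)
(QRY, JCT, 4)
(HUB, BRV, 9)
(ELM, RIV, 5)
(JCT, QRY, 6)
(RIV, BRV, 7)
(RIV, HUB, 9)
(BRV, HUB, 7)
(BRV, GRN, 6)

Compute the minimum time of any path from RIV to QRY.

Enumerating some paths:
RIV–ELM–JCT–QRY: 5+8+6 = 19
RIV–HUB–BRV–GRN–JCT–QRY: 9+9+6+8+6 = 38
RIV–BRV–GRN–JCT–QRY: 7+6+8+6 = 27
The minimum is 19 min via RIV–ELM–JCT–QRY.

19 min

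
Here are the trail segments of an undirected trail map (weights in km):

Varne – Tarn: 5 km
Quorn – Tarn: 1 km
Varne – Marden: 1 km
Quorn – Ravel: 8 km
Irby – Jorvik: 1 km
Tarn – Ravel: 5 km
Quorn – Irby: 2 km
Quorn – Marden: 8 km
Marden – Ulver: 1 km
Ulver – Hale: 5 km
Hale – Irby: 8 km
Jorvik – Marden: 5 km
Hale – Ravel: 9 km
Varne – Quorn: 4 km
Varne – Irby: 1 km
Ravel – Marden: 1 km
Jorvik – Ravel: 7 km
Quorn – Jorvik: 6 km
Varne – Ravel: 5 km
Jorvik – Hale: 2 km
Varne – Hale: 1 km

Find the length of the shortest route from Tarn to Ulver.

6 km

Settle nodes by increasing distance from Tarn:
Tarn: 0
Quorn: 1  (via Tarn)
Irby: 3  (via Quorn)
Varne: 4  (via Irby)
Jorvik: 4  (via Irby)
Marden: 5  (via Varne)
Hale: 5  (via Varne)
Ravel: 5  (via Tarn)
Ulver: 6  (via Marden)
Shortest route: Tarn–Quorn–Irby–Varne–Marden–Ulver = 6 km.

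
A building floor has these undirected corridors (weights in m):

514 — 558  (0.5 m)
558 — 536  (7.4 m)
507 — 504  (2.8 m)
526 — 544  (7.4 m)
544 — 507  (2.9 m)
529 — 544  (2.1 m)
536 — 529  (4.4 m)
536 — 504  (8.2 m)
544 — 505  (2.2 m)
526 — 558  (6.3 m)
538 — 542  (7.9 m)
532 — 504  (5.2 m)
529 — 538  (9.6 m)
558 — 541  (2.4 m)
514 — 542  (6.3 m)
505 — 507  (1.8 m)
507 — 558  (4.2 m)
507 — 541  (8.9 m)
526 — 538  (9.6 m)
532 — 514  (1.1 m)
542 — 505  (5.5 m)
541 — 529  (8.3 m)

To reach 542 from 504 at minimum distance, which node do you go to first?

507

Compare a few routes:
504 - 532 - 514 - 542: 5.2+1.1+6.3 = 12.6
504 - 507 - 505 - 542: 2.8+1.8+5.5 = 10.1
The minimum is 10.1 m via 504 - 507 - 505 - 542.
So from 504 the first move is to 507.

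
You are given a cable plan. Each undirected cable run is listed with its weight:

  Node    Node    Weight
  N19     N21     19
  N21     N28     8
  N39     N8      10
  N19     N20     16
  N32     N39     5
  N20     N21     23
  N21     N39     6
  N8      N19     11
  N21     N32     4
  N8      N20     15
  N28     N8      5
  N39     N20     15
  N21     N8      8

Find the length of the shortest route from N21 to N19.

Running Dijkstra from N21:
N21: 0
N32: 4  (via N21)
N39: 6  (via N21)
N8: 8  (via N21)
N28: 8  (via N21)
N19: 19  (via N21)
Shortest route: N21 → N19 = 19.

19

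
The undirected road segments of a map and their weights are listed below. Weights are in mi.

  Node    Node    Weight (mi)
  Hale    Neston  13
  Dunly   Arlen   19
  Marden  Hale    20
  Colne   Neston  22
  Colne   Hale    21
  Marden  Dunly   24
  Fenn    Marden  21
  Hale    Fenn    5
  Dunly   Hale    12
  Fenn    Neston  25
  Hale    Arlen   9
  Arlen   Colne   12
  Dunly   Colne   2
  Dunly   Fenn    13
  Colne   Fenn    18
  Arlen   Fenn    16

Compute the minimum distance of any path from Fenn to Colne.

Enumerating some paths:
Fenn → Dunly → Colne: 13+2 = 15
Fenn → Hale → Dunly → Colne: 5+12+2 = 19
Fenn → Colne: 18 = 18
Cheapest is Fenn → Dunly → Colne at 15 mi.

15 mi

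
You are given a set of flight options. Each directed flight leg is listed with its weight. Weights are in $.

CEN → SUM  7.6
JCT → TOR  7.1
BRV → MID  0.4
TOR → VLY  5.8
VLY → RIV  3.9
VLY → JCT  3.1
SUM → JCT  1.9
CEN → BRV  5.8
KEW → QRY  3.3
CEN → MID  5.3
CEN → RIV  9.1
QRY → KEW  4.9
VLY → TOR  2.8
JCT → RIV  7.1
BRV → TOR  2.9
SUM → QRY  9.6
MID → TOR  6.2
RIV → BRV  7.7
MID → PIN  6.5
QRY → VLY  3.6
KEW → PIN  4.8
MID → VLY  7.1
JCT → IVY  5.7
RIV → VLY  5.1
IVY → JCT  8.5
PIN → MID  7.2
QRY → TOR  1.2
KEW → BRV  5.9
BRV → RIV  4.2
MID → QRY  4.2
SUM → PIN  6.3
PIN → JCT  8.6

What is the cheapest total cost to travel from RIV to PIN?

$14.6

Enumerating some paths:
RIV–BRV–MID–PIN: 7.7+0.4+6.5 = 14.6
RIV–BRV–MID–QRY–KEW–PIN: 7.7+0.4+4.2+4.9+4.8 = 22
Cheapest is RIV–BRV–MID–PIN at $14.6.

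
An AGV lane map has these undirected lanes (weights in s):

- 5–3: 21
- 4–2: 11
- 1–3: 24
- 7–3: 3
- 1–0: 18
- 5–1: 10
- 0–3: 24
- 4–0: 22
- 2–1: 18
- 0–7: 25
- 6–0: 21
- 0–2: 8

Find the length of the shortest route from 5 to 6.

Shortest distances from 5:
5: 0
1: 10  (via 5)
3: 21  (via 5)
7: 24  (via 3)
0: 28  (via 1)
2: 28  (via 1)
4: 39  (via 2)
6: 49  (via 0)
Shortest route: 5–1–0–6 = 49 s.

49 s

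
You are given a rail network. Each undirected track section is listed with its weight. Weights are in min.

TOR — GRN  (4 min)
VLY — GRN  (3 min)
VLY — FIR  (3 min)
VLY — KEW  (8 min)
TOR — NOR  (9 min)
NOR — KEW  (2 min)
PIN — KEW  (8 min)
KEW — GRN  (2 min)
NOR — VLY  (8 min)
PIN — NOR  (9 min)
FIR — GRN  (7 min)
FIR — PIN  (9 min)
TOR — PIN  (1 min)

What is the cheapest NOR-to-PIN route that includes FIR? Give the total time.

19 min

Best NOR to FIR: NOR → KEW → GRN → VLY → FIR costing 10
Best FIR to PIN: FIR → PIN costing 9
Total via FIR: 10 + 9 = 19 min.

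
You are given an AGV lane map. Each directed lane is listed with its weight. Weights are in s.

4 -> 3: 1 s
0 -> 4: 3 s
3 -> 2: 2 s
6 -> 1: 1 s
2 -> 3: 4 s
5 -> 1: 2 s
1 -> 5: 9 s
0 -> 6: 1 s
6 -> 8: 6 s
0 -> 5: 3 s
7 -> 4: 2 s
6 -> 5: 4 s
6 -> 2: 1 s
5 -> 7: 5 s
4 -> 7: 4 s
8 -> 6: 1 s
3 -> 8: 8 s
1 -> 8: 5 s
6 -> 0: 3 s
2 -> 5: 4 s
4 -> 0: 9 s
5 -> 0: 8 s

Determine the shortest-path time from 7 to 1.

Shortest distances from 7:
7: 0
4: 2  (via 7)
3: 3  (via 4)
2: 5  (via 3)
5: 9  (via 2)
0: 11  (via 4)
1: 11  (via 5)
Shortest route: 7–4–3–2–5–1 = 11 s.

11 s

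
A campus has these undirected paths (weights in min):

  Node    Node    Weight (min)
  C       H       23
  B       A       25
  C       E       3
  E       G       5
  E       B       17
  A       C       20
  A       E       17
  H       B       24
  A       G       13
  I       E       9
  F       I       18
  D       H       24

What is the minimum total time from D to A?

Settle nodes by increasing distance from D:
D: 0
H: 24  (via D)
C: 47  (via H)
B: 48  (via H)
E: 50  (via C)
G: 55  (via E)
I: 59  (via E)
A: 67  (via C)
Shortest route: D → H → C → A = 67 min.

67 min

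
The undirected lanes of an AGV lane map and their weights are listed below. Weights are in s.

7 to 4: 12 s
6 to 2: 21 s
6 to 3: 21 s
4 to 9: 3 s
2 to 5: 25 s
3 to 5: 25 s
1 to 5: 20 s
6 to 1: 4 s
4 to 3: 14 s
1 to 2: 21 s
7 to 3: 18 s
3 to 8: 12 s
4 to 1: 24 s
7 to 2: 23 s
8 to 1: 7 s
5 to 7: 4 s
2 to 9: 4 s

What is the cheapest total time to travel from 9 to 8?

29 s

Shortest distances from 9:
9: 0
4: 3  (via 9)
2: 4  (via 9)
7: 15  (via 4)
3: 17  (via 4)
5: 19  (via 7)
1: 25  (via 2)
6: 25  (via 2)
8: 29  (via 3)
Shortest route: 9 → 4 → 3 → 8 = 29 s.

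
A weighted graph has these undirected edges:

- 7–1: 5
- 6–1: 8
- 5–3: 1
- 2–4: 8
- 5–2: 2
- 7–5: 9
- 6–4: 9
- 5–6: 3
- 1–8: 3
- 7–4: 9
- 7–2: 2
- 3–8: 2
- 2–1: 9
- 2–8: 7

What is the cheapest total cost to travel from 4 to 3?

Compare a few routes:
4 - 2 - 5 - 3: 8+2+1 = 11
4 - 6 - 5 - 3: 9+3+1 = 13
The minimum is 11 via 4 - 2 - 5 - 3.

11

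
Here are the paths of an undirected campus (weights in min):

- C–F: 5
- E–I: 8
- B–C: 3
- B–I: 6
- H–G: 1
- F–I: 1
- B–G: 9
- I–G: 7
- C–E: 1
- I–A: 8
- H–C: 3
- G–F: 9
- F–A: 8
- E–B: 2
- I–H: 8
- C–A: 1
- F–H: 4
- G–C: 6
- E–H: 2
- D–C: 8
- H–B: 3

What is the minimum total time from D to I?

14 min

Compare a few routes:
D - C - F - I: 8+5+1 = 14
D - C - H - F - I: 8+3+4+1 = 16
Cheapest is D - C - F - I at 14 min.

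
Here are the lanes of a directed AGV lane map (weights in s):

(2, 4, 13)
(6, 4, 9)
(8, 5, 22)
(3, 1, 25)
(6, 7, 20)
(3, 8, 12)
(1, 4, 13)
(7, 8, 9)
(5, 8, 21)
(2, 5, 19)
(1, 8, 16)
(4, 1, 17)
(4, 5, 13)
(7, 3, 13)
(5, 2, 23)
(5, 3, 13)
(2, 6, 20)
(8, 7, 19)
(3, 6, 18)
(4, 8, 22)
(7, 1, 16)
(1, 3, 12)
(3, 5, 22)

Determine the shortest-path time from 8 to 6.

Compare a few routes:
8 → 7 → 3 → 6: 19+13+18 = 50
8 → 5 → 3 → 6: 22+13+18 = 53
8 → 5 → 2 → 6: 22+23+20 = 65
8 → 7 → 1 → 3 → 6: 19+16+12+18 = 65
Cheapest is 8 → 7 → 3 → 6 at 50 s.

50 s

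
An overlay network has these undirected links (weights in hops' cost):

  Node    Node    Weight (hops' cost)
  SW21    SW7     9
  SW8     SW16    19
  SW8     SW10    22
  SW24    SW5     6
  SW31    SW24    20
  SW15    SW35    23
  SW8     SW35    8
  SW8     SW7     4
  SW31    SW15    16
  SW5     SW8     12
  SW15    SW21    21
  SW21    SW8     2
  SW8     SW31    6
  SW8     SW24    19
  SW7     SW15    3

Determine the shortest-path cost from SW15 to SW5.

19 hops' cost

Compare a few routes:
SW15 → SW31 → SW8 → SW5: 16+6+12 = 34
SW15 → SW7 → SW8 → SW24 → SW5: 3+4+19+6 = 32
SW15 → SW7 → SW8 → SW5: 3+4+12 = 19
SW15 → SW7 → SW21 → SW8 → SW5: 3+9+2+12 = 26
Cheapest is SW15 → SW7 → SW8 → SW5 at 19 hops' cost.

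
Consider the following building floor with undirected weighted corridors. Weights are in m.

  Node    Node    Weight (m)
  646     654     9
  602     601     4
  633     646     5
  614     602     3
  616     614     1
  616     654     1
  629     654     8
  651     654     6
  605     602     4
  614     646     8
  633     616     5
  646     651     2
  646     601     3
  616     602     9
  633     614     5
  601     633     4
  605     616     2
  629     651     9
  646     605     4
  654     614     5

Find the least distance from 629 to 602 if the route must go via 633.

22 m

Best 629 to 633: 629 → 654 → 616 → 633 costing 14
Shortest 633→602: 633 → 601 → 602 = 8
Total via 633: 14 + 8 = 22 m.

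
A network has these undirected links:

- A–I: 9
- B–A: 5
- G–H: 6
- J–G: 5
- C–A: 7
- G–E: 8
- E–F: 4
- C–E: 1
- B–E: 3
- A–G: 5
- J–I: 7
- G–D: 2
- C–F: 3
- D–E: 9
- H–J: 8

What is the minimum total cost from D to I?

14

Settle nodes by increasing distance from D:
D: 0
G: 2  (via D)
A: 7  (via G)
J: 7  (via G)
H: 8  (via G)
E: 9  (via D)
C: 10  (via E)
B: 12  (via A)
F: 13  (via E)
I: 14  (via J)
Shortest route: D–G–J–I = 14.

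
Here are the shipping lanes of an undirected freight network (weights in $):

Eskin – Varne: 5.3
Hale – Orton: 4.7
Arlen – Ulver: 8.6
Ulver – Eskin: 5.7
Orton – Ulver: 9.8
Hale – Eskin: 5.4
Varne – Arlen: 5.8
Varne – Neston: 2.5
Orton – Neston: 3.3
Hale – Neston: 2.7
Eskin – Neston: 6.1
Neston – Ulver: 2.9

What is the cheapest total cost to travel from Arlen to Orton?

Shortest distances from Arlen:
Arlen: 0
Varne: 5.8  (via Arlen)
Neston: 8.3  (via Varne)
Ulver: 8.6  (via Arlen)
Hale: 11  (via Neston)
Eskin: 11.1  (via Varne)
Orton: 11.6  (via Neston)
Shortest route: Arlen–Varne–Neston–Orton = $11.6.

$11.6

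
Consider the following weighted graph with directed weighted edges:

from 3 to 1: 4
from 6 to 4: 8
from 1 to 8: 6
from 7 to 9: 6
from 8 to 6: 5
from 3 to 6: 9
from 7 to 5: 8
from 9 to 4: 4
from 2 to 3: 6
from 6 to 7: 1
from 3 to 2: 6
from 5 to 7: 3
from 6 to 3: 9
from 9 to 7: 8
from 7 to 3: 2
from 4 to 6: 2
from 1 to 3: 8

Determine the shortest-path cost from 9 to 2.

15

Compare a few routes:
9 → 4 → 6 → 3 → 2: 4+2+9+6 = 21
9 → 7 → 3 → 2: 8+2+6 = 16
9 → 4 → 6 → 7 → 3 → 2: 4+2+1+2+6 = 15
The minimum is 15 via 9 → 4 → 6 → 7 → 3 → 2.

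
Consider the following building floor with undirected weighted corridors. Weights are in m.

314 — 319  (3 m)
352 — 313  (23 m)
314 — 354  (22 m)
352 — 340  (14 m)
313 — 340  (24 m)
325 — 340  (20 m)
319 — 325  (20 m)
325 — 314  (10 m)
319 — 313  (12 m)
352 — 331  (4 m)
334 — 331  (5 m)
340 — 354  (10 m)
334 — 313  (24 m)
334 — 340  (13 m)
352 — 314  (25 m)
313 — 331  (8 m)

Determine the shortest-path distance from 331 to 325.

Running Dijkstra from 331:
331: 0
352: 4  (via 331)
334: 5  (via 331)
313: 8  (via 331)
340: 18  (via 352)
319: 20  (via 313)
314: 23  (via 319)
354: 28  (via 340)
325: 33  (via 314)
Shortest route: 331 → 313 → 319 → 314 → 325 = 33 m.

33 m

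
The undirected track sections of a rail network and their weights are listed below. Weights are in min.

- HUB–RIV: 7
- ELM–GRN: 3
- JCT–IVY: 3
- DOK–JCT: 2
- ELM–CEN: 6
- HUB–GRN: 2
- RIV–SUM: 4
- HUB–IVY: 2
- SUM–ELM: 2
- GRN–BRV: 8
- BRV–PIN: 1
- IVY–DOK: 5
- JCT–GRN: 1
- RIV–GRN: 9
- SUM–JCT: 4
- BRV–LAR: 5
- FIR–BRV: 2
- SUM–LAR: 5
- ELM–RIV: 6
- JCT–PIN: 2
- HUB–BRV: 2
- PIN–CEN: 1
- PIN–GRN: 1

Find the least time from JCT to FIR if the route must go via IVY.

9 min

Shortest JCT→IVY: JCT → IVY = 3
Best IVY to FIR: IVY → HUB → BRV → FIR costing 6
Total via IVY: 3 + 6 = 9 min.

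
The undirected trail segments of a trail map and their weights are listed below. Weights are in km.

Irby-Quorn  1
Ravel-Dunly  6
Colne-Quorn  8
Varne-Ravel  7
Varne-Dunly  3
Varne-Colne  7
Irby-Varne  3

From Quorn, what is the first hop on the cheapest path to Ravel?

Irby

Candidate routes:
Quorn - Irby - Varne - Dunly - Ravel: 1+3+3+6 = 13
Quorn - Colne - Varne - Ravel: 8+7+7 = 22
Quorn - Colne - Varne - Dunly - Ravel: 8+7+3+6 = 24
Quorn - Irby - Varne - Ravel: 1+3+7 = 11
Cheapest is Quorn - Irby - Varne - Ravel at 11 km.
So from Quorn the first move is to Irby.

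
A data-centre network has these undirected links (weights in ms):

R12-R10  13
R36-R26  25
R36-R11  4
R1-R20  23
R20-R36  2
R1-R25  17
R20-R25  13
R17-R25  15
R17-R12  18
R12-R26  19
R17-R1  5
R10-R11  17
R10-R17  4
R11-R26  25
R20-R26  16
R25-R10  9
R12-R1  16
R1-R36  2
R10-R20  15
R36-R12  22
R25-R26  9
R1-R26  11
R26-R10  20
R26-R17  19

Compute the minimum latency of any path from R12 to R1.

16 ms

Settle nodes by increasing distance from R12:
R12: 0
R10: 13  (via R12)
R1: 16  (via R12)
Shortest route: R12 → R1 = 16 ms.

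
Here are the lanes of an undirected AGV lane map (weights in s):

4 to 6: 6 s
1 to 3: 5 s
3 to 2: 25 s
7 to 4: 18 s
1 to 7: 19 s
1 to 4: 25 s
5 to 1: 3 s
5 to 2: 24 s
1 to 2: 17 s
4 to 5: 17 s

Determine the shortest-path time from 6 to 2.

43 s

Compare a few routes:
6–4–5–2: 6+17+24 = 47
6–4–5–1–2: 6+17+3+17 = 43
6–4–1–2: 6+25+17 = 48
The minimum is 43 s via 6–4–5–1–2.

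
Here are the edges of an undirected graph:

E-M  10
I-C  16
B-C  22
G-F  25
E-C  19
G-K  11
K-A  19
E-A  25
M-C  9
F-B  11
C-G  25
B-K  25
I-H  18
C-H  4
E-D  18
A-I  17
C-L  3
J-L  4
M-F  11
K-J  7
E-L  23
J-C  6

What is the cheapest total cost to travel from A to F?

Settle nodes by increasing distance from A:
A: 0
I: 17  (via A)
K: 19  (via A)
E: 25  (via A)
J: 26  (via K)
G: 30  (via K)
L: 30  (via J)
C: 32  (via J)
H: 35  (via I)
M: 35  (via E)
D: 43  (via E)
B: 44  (via K)
F: 46  (via M)
Shortest route: A → E → M → F = 46.

46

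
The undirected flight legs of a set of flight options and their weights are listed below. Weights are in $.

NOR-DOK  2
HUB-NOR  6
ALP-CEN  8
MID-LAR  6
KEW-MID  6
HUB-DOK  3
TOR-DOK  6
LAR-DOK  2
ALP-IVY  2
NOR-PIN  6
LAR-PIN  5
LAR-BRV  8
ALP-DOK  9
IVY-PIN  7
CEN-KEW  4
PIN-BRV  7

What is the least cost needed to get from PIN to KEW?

Enumerating some paths:
PIN - IVY - ALP - CEN - KEW: 7+2+8+4 = 21
PIN - LAR - MID - KEW: 5+6+6 = 17
PIN - NOR - DOK - LAR - MID - KEW: 6+2+2+6+6 = 22
Cheapest is PIN - LAR - MID - KEW at $17.

$17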